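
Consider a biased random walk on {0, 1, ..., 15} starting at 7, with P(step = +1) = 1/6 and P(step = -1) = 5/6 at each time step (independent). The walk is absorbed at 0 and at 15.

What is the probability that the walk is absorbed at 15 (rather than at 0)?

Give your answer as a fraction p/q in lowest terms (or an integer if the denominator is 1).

Biased walk: p = 1/6, q = 5/6, r = q/p = 5
Gambler's ruin: P(hit 15 before 0 | start at 7) = (1 - r^a)/(1 - r^N)
r^7 = 78125; r^15 = 30517578125
P = (1 - 78125) / (1 - 30517578125) = -78124 / -30517578124 = 19531/7629394531

Answer: 19531/7629394531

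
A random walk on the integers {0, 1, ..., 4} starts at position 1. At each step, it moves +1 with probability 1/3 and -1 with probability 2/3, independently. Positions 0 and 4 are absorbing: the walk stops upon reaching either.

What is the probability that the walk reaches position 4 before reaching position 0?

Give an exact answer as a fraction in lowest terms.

Answer: 1/15

Derivation:
Biased walk: p = 1/3, q = 2/3, r = q/p = 2
Gambler's ruin: P(hit 4 before 0 | start at 1) = (1 - r^a)/(1 - r^N)
r^1 = 2; r^4 = 16
P = (1 - 2) / (1 - 16) = -1 / -15 = 1/15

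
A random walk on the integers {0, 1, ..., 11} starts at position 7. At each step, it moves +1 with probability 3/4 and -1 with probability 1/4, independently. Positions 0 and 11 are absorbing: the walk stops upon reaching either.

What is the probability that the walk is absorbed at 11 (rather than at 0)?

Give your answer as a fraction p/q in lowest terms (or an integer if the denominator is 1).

Biased walk: p = 3/4, q = 1/4, r = q/p = 1/3
Gambler's ruin: P(hit 11 before 0 | start at 7) = (1 - r^a)/(1 - r^N)
r^7 = 1/2187; r^11 = 1/177147
P = (1 - 1/2187) / (1 - 1/177147) = 2186/2187 / 177146/177147 = 88533/88573

Answer: 88533/88573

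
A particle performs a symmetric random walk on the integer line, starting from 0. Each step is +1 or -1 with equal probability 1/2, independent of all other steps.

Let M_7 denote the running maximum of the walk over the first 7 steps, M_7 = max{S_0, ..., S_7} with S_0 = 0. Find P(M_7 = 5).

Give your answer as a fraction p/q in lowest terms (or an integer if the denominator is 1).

Let M_7 = max(S_0,...,S_7). Use the reflection principle: for j ≥ 1, #{paths with M_7 ≥ j} = #{S_7 ≥ j} + #{S_7 ≥ j+1}.
By reflection, #{M_7 ≥ 5} = #{S_7 ≥ 5} + #{S_7 ≥ 6} = 8 + 1 = 9.
#{M_7 ≥ 6} = #{S_7 ≥ 6} + #{S_7 ≥ 7} = 1 + 1 = 2.
#{M_7 = 5} = 9 - 2 = 7.
P(M_7 = 5) = 7/128 = 7/128

Answer: 7/128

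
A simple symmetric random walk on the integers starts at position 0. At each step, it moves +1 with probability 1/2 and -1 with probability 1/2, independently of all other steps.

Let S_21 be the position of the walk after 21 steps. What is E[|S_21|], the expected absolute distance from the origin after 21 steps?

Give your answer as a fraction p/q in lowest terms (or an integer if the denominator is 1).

S_21 takes values m ≡ 1 (mod 2) with |m| ≤ 21; P(S_21=m) = C(21,(21+m)/2)/2^21.
Total paths: 2^21 = 2097152
Distribution: P(S=-21)=1/2097152, P(S=-19)=21/2097152, P(S=-17)=210/2097152, P(S=-15)=1330/2097152, P(S=-13)=5985/2097152, P(S=-11)=20349/2097152, P(S=-9)=54264/2097152, P(S=-7)=116280/2097152, P(S=-5)=203490/2097152, P(S=-3)=293930/2097152, P(S=-1)=352716/2097152, P(S=1)=352716/2097152, P(S=3)=293930/2097152, P(S=5)=203490/2097152, P(S=7)=116280/2097152, P(S=9)=54264/2097152, P(S=11)=20349/2097152, P(S=13)=5985/2097152, P(S=15)=1330/2097152, P(S=17)=210/2097152, P(S=19)=21/2097152, P(S=21)=1/2097152
E[|S_21|] = Σ_m |m|·P(S_21=m) = 7759752/2097152 = 969969/262144

Answer: 969969/262144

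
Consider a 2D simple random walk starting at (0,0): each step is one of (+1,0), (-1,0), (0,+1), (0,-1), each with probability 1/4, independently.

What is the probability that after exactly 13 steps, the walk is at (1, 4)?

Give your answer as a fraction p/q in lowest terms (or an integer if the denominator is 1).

Let h be the number of horizontal steps (so 13-h are vertical). To end at (1,4) need (h+1)/2 right-steps and ((13-h)+4)/2 up-steps.
Sum over h with 1 ≤ h ≤ 9, h ≡ 1 (mod 2), 13-h ≡ 0 (mod 2):
h=1: C(13,1)·C(1,1)·C(12,8) = 13·1·495 = 6435
h=3: C(13,3)·C(3,2)·C(10,7) = 286·3·120 = 102960
h=5: C(13,5)·C(5,3)·C(8,6) = 1287·10·28 = 360360
h=7: C(13,7)·C(7,4)·C(6,5) = 1716·35·6 = 360360
h=9: C(13,9)·C(9,5)·C(4,4) = 715·126·1 = 90090
Total favorable: 920205
Total paths: 4^13 = 67108864
P = 920205/67108864 = 920205/67108864

Answer: 920205/67108864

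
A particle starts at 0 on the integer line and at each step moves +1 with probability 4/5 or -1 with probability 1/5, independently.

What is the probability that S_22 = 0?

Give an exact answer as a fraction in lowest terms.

Answer: 2958796259328/2384185791015625

Derivation:
To be at 0 after 22 steps: need exactly 11 steps of +1 and 11 of -1.
Number of such sequences: C(22,11) = 705432
Each has probability (4/5)^11 · (1/5)^11 = 4194304/2384185791015625
P = 705432 · 4194304/2384185791015625 = 2958796259328/2384185791015625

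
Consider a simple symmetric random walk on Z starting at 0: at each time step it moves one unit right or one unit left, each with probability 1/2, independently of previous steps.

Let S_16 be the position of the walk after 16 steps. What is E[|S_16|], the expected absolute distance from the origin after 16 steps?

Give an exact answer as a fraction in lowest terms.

S_16 takes values m ≡ 0 (mod 2) with |m| ≤ 16; P(S_16=m) = C(16,(16+m)/2)/2^16.
Total paths: 2^16 = 65536
Distribution: P(S=-16)=1/65536, P(S=-14)=16/65536, P(S=-12)=120/65536, P(S=-10)=560/65536, P(S=-8)=1820/65536, P(S=-6)=4368/65536, P(S=-4)=8008/65536, P(S=-2)=11440/65536, P(S=0)=12870/65536, P(S=2)=11440/65536, P(S=4)=8008/65536, P(S=6)=4368/65536, P(S=8)=1820/65536, P(S=10)=560/65536, P(S=12)=120/65536, P(S=14)=16/65536, P(S=16)=1/65536
E[|S_16|] = Σ_m |m|·P(S_16=m) = 205920/65536 = 6435/2048

Answer: 6435/2048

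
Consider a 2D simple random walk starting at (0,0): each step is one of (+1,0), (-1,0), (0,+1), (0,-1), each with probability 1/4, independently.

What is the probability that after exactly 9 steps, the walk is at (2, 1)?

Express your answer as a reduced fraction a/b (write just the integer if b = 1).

Answer: 1323/32768

Derivation:
Let h be the number of horizontal steps (so 9-h are vertical). To end at (2,1) need (h+2)/2 right-steps and ((9-h)+1)/2 up-steps.
Sum over h with 2 ≤ h ≤ 8, h ≡ 0 (mod 2), 9-h ≡ 1 (mod 2):
h=2: C(9,2)·C(2,2)·C(7,4) = 36·1·35 = 1260
h=4: C(9,4)·C(4,3)·C(5,3) = 126·4·10 = 5040
h=6: C(9,6)·C(6,4)·C(3,2) = 84·15·3 = 3780
h=8: C(9,8)·C(8,5)·C(1,1) = 9·56·1 = 504
Total favorable: 10584
Total paths: 4^9 = 262144
P = 10584/262144 = 1323/32768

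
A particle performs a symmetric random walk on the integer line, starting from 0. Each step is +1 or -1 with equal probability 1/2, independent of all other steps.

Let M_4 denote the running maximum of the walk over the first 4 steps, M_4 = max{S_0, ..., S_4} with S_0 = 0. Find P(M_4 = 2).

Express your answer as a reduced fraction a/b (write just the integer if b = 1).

Answer: 1/4

Derivation:
Let M_4 = max(S_0,...,S_4). Use the reflection principle: for j ≥ 1, #{paths with M_4 ≥ j} = #{S_4 ≥ j} + #{S_4 ≥ j+1}.
By reflection, #{M_4 ≥ 2} = #{S_4 ≥ 2} + #{S_4 ≥ 3} = 5 + 1 = 6.
#{M_4 ≥ 3} = #{S_4 ≥ 3} + #{S_4 ≥ 4} = 1 + 1 = 2.
#{M_4 = 2} = 6 - 2 = 4.
P(M_4 = 2) = 4/16 = 1/4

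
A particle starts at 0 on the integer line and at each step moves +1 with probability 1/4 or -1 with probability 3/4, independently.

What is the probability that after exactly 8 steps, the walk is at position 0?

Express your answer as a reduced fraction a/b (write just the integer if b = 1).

Answer: 2835/32768

Derivation:
To be at 0 after 8 steps: need exactly 4 steps of +1 and 4 of -1.
Number of such sequences: C(8,4) = 70
Each has probability (1/4)^4 · (3/4)^4 = 81/65536
P = 70 · 81/65536 = 2835/32768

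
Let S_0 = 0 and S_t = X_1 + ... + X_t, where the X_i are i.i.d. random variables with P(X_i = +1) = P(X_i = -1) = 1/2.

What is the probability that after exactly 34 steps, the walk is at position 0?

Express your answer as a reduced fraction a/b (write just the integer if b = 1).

Answer: 583401555/4294967296

Derivation:
To return to 0 after 34 steps: need exactly 17 steps of +1 and 17 of -1.
Favorable paths: C(34,17) = 2333606220
Total paths: 2^34 = 17179869184
P = 2333606220/17179869184 = 583401555/4294967296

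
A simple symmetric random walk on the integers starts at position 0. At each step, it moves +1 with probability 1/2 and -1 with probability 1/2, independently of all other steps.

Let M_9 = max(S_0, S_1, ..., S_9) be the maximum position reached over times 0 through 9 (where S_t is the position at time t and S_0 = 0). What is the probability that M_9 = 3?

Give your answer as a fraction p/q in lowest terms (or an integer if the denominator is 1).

Let M_9 = max(S_0,...,S_9). Use the reflection principle: for j ≥ 1, #{paths with M_9 ≥ j} = #{S_9 ≥ j} + #{S_9 ≥ j+1}.
By reflection, #{M_9 ≥ 3} = #{S_9 ≥ 3} + #{S_9 ≥ 4} = 130 + 46 = 176.
#{M_9 ≥ 4} = #{S_9 ≥ 4} + #{S_9 ≥ 5} = 46 + 46 = 92.
#{M_9 = 3} = 176 - 92 = 84.
P(M_9 = 3) = 84/512 = 21/128

Answer: 21/128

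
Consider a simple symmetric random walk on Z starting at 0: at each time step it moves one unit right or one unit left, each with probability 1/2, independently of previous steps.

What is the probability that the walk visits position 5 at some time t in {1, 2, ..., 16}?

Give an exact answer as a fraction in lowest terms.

Answer: 6885/32768

Derivation:
Count via complement. Let g(t,s) = #length-t paths at position s with S_1..S_t all ≠ 5.
g(t,s) = g(t-1,s-1) + g(t-1,s+1) for s ≠ 5; g(t,5) = 0.
t=0: g(0,0)=1
t=1: g(1,-1)=1 g(1,1)=1
t=2: g(2,-2)=1 g(2,0)=2 g(2,2)=1
t=3: g(3,-3)=1 g(3,-1)=3 g(3,1)=3 g(3,3)=1
t=4: g(4,-4)=1 g(4,-2)=4 g(4,0)=6 g(4,2)=4 g(4,4)=1
t=5: g(5,-5)=1 g(5,-3)=5 g(5,-1)=10 g(5,1)=10 g(5,3)=5
t=6: g(6,-6)=1 g(6,-4)=6 g(6,-2)=15 g(6,0)=20 g(6,2)=15 g(6,4)=5
t=7: g(7,-7)=1 g(7,-5)=7 g(7,-3)=21 g(7,-1)=35 g(7,1)=35 g(7,3)=20
t=8: g(8,-8)=1 g(8,-6)=8 g(8,-4)=28 g(8,-2)=56 g(8,0)=70 g(8,2)=55 g(8,4)=20
t=9: g(9,-9)=1 g(9,-7)=9 g(9,-5)=36 g(9,-3)=84 g(9,-1)=126 g(9,1)=125 g(9,3)=75
t=10: g(10,-10)=1 g(10,-8)=10 g(10,-6)=45 g(10,-4)=120 g(10,-2)=210 g(10,0)=251 g(10,2)=200 g(10,4)=75
t=11: g(11,-11)=1 g(11,-9)=11 g(11,-7)=55 g(11,-5)=165 g(11,-3)=330 g(11,-1)=461 g(11,1)=451 g(11,3)=275
t=12: g(12,-12)=1 g(12,-10)=12 g(12,-8)=66 g(12,-6)=220 g(12,-4)=495 g(12,-2)=791 g(12,0)=912 g(12,2)=726 g(12,4)=275
t=13: g(13,-13)=1 g(13,-11)=13 g(13,-9)=78 g(13,-7)=286 g(13,-5)=715 g(13,-3)=1286 g(13,-1)=1703 g(13,1)=1638 g(13,3)=1001
t=14: g(14,-14)=1 g(14,-12)=14 g(14,-10)=91 g(14,-8)=364 g(14,-6)=1001 g(14,-4)=2001 g(14,-2)=2989 g(14,0)=3341 g(14,2)=2639 g(14,4)=1001
t=15: g(15,-15)=1 g(15,-13)=15 g(15,-11)=105 g(15,-9)=455 g(15,-7)=1365 g(15,-5)=3002 g(15,-3)=4990 g(15,-1)=6330 g(15,1)=5980 g(15,3)=3640
t=16: g(16,-16)=1 g(16,-14)=16 g(16,-12)=120 g(16,-10)=560 g(16,-8)=1820 g(16,-6)=4367 g(16,-4)=7992 g(16,-2)=11320 g(16,0)=12310 g(16,2)=9620 g(16,4)=3640
Paths never hitting 5: Σ_s g(16,s) = 51766
Paths hitting 5: 2^16 - 51766 = 13770
P = 13770/65536 = 6885/32768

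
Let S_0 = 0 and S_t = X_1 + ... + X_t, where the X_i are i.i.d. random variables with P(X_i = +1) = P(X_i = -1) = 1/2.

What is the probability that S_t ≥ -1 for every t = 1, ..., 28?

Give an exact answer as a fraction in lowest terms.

Let f(t,s) = #length-t paths at position s with S_1..S_t all ≥ -1.
f(t,s) = f(t-1,s-1) + f(t-1,s+1) for s ≥ -1; f(t,s) = 0 for s < -1.
t=0: f(0,0)=1
t=1: f(1,-1)=1 f(1,1)=1
t=2: f(2,0)=2 f(2,2)=1
t=3: f(3,-1)=2 f(3,1)=3 f(3,3)=1
t=4: f(4,0)=5 f(4,2)=4 f(4,4)=1
t=5: f(5,-1)=5 f(5,1)=9 f(5,3)=5 f(5,5)=1
t=6: f(6,0)=14 f(6,2)=14 f(6,4)=6 f(6,6)=1
t=7: f(7,-1)=14 f(7,1)=28 f(7,3)=20 f(7,5)=7 f(7,7)=1
t=8: f(8,0)=42 f(8,2)=48 f(8,4)=27 f(8,6)=8 f(8,8)=1
t=9: f(9,-1)=42 f(9,1)=90 f(9,3)=75 f(9,5)=35 f(9,7)=9 f(9,9)=1
t=10: f(10,0)=132 f(10,2)=165 f(10,4)=110 f(10,6)=44 f(10,8)=10 f(10,10)=1
t=11: f(11,-1)=132 f(11,1)=297 f(11,3)=275 f(11,5)=154 f(11,7)=54 f(11,9)=11 f(11,11)=1
t=12: f(12,0)=429 f(12,2)=572 f(12,4)=429 f(12,6)=208 f(12,8)=65 f(12,10)=12 f(12,12)=1
t=13: f(13,-1)=429 f(13,1)=1001 f(13,3)=1001 f(13,5)=637 f(13,7)=273 f(13,9)=77 f(13,11)=13 f(13,13)=1
t=14: f(14,0)=1430 f(14,2)=2002 f(14,4)=1638 f(14,6)=910 f(14,8)=350 f(14,10)=90 f(14,12)=14 f(14,14)=1
t=15: f(15,-1)=1430 f(15,1)=3432 f(15,3)=3640 f(15,5)=2548 f(15,7)=1260 f(15,9)=440 f(15,11)=104 f(15,13)=15 f(15,15)=1
t=16: f(16,0)=4862 f(16,2)=7072 f(16,4)=6188 f(16,6)=3808 f(16,8)=1700 f(16,10)=544 f(16,12)=119 f(16,14)=16 f(16,16)=1
t=17: f(17,-1)=4862 f(17,1)=11934 f(17,3)=13260 f(17,5)=9996 f(17,7)=5508 f(17,9)=2244 f(17,11)=663 f(17,13)=135 f(17,15)=17 f(17,17)=1
t=18: f(18,0)=16796 f(18,2)=25194 f(18,4)=23256 f(18,6)=15504 f(18,8)=7752 f(18,10)=2907 f(18,12)=798 f(18,14)=152 f(18,16)=18 f(18,18)=1
t=19: f(19,-1)=16796 f(19,1)=41990 f(19,3)=48450 f(19,5)=38760 f(19,7)=23256 f(19,9)=10659 f(19,11)=3705 f(19,13)=950 f(19,15)=170 f(19,17)=19 f(19,19)=1
t=20: f(20,0)=58786 f(20,2)=90440 f(20,4)=87210 f(20,6)=62016 f(20,8)=33915 f(20,10)=14364 f(20,12)=4655 f(20,14)=1120 f(20,16)=189 f(20,18)=20 f(20,20)=1
t=21: f(21,-1)=58786 f(21,1)=149226 f(21,3)=177650 f(21,5)=149226 f(21,7)=95931 f(21,9)=48279 f(21,11)=19019 f(21,13)=5775 f(21,15)=1309 f(21,17)=209 f(21,19)=21 f(21,21)=1
t=22: f(22,0)=208012 f(22,2)=326876 f(22,4)=326876 f(22,6)=245157 f(22,8)=144210 f(22,10)=67298 f(22,12)=24794 f(22,14)=7084 f(22,16)=1518 f(22,18)=230 f(22,20)=22 f(22,22)=1
t=23: f(23,-1)=208012 f(23,1)=534888 f(23,3)=653752 f(23,5)=572033 f(23,7)=389367 f(23,9)=211508 f(23,11)=92092 f(23,13)=31878 f(23,15)=8602 f(23,17)=1748 f(23,19)=252 f(23,21)=23 f(23,23)=1
t=24: f(24,0)=742900 f(24,2)=1188640 f(24,4)=1225785 f(24,6)=961400 f(24,8)=600875 f(24,10)=303600 f(24,12)=123970 f(24,14)=40480 f(24,16)=10350 f(24,18)=2000 f(24,20)=275 f(24,22)=24 f(24,24)=1
t=25: f(25,-1)=742900 f(25,1)=1931540 f(25,3)=2414425 f(25,5)=2187185 f(25,7)=1562275 f(25,9)=904475 f(25,11)=427570 f(25,13)=164450 f(25,15)=50830 f(25,17)=12350 f(25,19)=2275 f(25,21)=299 f(25,23)=25 f(25,25)=1
t=26: f(26,0)=2674440 f(26,2)=4345965 f(26,4)=4601610 f(26,6)=3749460 f(26,8)=2466750 f(26,10)=1332045 f(26,12)=592020 f(26,14)=215280 f(26,16)=63180 f(26,18)=14625 f(26,20)=2574 f(26,22)=324 f(26,24)=26 f(26,26)=1
t=27: f(27,-1)=2674440 f(27,1)=7020405 f(27,3)=8947575 f(27,5)=8351070 f(27,7)=6216210 f(27,9)=3798795 f(27,11)=1924065 f(27,13)=807300 f(27,15)=278460 f(27,17)=77805 f(27,19)=17199 f(27,21)=2898 f(27,23)=350 f(27,25)=27 f(27,27)=1
t=28: f(28,0)=9694845 f(28,2)=15967980 f(28,4)=17298645 f(28,6)=14567280 f(28,8)=10015005 f(28,10)=5722860 f(28,12)=2731365 f(28,14)=1085760 f(28,16)=356265 f(28,18)=95004 f(28,20)=20097 f(28,22)=3248 f(28,24)=377 f(28,26)=28 f(28,28)=1
Σ_s f(28,s) = 77558760
P = 77558760/268435456 = 9694845/33554432

Answer: 9694845/33554432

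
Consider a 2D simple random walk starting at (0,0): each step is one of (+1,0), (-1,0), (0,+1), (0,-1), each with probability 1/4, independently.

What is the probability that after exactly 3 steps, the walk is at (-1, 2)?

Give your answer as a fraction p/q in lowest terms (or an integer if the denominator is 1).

Let h be the number of horizontal steps (so 3-h are vertical). To end at (-1,2) need (h-1)/2 right-steps and ((3-h)+2)/2 up-steps.
Sum over h with 1 ≤ h ≤ 1, h ≡ 1 (mod 2), 3-h ≡ 0 (mod 2):
h=1: C(3,1)·C(1,0)·C(2,2) = 3·1·1 = 3
Total favorable: 3
Total paths: 4^3 = 64
P = 3/64 = 3/64

Answer: 3/64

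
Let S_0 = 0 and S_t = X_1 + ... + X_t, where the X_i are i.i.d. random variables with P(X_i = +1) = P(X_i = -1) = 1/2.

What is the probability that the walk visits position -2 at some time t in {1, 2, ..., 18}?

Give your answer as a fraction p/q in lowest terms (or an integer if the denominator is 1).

Answer: 84883/131072

Derivation:
Count via complement. Let g(t,s) = #length-t paths at position s with S_1..S_t all ≠ -2.
g(t,s) = g(t-1,s-1) + g(t-1,s+1) for s ≠ -2; g(t,-2) = 0.
t=0: g(0,0)=1
t=1: g(1,-1)=1 g(1,1)=1
t=2: g(2,0)=2 g(2,2)=1
t=3: g(3,-1)=2 g(3,1)=3 g(3,3)=1
t=4: g(4,0)=5 g(4,2)=4 g(4,4)=1
t=5: g(5,-1)=5 g(5,1)=9 g(5,3)=5 g(5,5)=1
t=6: g(6,0)=14 g(6,2)=14 g(6,4)=6 g(6,6)=1
t=7: g(7,-1)=14 g(7,1)=28 g(7,3)=20 g(7,5)=7 g(7,7)=1
t=8: g(8,0)=42 g(8,2)=48 g(8,4)=27 g(8,6)=8 g(8,8)=1
t=9: g(9,-1)=42 g(9,1)=90 g(9,3)=75 g(9,5)=35 g(9,7)=9 g(9,9)=1
t=10: g(10,0)=132 g(10,2)=165 g(10,4)=110 g(10,6)=44 g(10,8)=10 g(10,10)=1
t=11: g(11,-1)=132 g(11,1)=297 g(11,3)=275 g(11,5)=154 g(11,7)=54 g(11,9)=11 g(11,11)=1
t=12: g(12,0)=429 g(12,2)=572 g(12,4)=429 g(12,6)=208 g(12,8)=65 g(12,10)=12 g(12,12)=1
t=13: g(13,-1)=429 g(13,1)=1001 g(13,3)=1001 g(13,5)=637 g(13,7)=273 g(13,9)=77 g(13,11)=13 g(13,13)=1
t=14: g(14,0)=1430 g(14,2)=2002 g(14,4)=1638 g(14,6)=910 g(14,8)=350 g(14,10)=90 g(14,12)=14 g(14,14)=1
t=15: g(15,-1)=1430 g(15,1)=3432 g(15,3)=3640 g(15,5)=2548 g(15,7)=1260 g(15,9)=440 g(15,11)=104 g(15,13)=15 g(15,15)=1
t=16: g(16,0)=4862 g(16,2)=7072 g(16,4)=6188 g(16,6)=3808 g(16,8)=1700 g(16,10)=544 g(16,12)=119 g(16,14)=16 g(16,16)=1
t=17: g(17,-1)=4862 g(17,1)=11934 g(17,3)=13260 g(17,5)=9996 g(17,7)=5508 g(17,9)=2244 g(17,11)=663 g(17,13)=135 g(17,15)=17 g(17,17)=1
t=18: g(18,0)=16796 g(18,2)=25194 g(18,4)=23256 g(18,6)=15504 g(18,8)=7752 g(18,10)=2907 g(18,12)=798 g(18,14)=152 g(18,16)=18 g(18,18)=1
Paths never hitting -2: Σ_s g(18,s) = 92378
Paths hitting -2: 2^18 - 92378 = 169766
P = 169766/262144 = 84883/131072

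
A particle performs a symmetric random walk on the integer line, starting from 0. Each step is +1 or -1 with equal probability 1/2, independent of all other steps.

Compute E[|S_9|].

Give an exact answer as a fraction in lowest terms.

S_9 takes values m ≡ 1 (mod 2) with |m| ≤ 9; P(S_9=m) = C(9,(9+m)/2)/2^9.
Total paths: 2^9 = 512
Distribution: P(S=-9)=1/512, P(S=-7)=9/512, P(S=-5)=36/512, P(S=-3)=84/512, P(S=-1)=126/512, P(S=1)=126/512, P(S=3)=84/512, P(S=5)=36/512, P(S=7)=9/512, P(S=9)=1/512
E[|S_9|] = Σ_m |m|·P(S_9=m) = 1260/512 = 315/128

Answer: 315/128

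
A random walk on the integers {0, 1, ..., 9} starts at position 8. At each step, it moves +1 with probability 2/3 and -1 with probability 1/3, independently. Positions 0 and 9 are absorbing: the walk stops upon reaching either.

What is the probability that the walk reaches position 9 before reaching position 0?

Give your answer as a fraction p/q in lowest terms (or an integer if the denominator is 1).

Answer: 510/511

Derivation:
Biased walk: p = 2/3, q = 1/3, r = q/p = 1/2
Gambler's ruin: P(hit 9 before 0 | start at 8) = (1 - r^a)/(1 - r^N)
r^8 = 1/256; r^9 = 1/512
P = (1 - 1/256) / (1 - 1/512) = 255/256 / 511/512 = 510/511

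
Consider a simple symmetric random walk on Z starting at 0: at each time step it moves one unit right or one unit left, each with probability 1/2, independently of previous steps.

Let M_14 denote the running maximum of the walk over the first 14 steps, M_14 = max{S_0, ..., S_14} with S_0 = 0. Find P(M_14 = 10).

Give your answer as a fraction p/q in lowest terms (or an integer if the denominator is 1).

Let M_14 = max(S_0,...,S_14). Use the reflection principle: for j ≥ 1, #{paths with M_14 ≥ j} = #{S_14 ≥ j} + #{S_14 ≥ j+1}.
By reflection, #{M_14 ≥ 10} = #{S_14 ≥ 10} + #{S_14 ≥ 11} = 106 + 15 = 121.
#{M_14 ≥ 11} = #{S_14 ≥ 11} + #{S_14 ≥ 12} = 15 + 15 = 30.
#{M_14 = 10} = 121 - 30 = 91.
P(M_14 = 10) = 91/16384 = 91/16384

Answer: 91/16384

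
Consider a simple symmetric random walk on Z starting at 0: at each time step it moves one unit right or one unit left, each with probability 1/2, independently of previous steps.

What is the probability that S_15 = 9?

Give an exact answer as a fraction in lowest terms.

To reach position 9 after 15 steps: need 12 steps of +1 and 3 of -1.
Favorable paths: C(15,12) = 455
Total paths: 2^15 = 32768
P = 455/32768 = 455/32768

Answer: 455/32768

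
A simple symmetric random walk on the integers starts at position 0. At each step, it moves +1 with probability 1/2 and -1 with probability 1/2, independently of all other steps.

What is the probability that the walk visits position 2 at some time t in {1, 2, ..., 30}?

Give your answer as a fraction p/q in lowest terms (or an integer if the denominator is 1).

Answer: 773201629/1073741824

Derivation:
Count via complement. Let g(t,s) = #length-t paths at position s with S_1..S_t all ≠ 2.
g(t,s) = g(t-1,s-1) + g(t-1,s+1) for s ≠ 2; g(t,2) = 0.
t=0: g(0,0)=1
t=1: g(1,-1)=1 g(1,1)=1
t=2: g(2,-2)=1 g(2,0)=2
t=3: g(3,-3)=1 g(3,-1)=3 g(3,1)=2
t=4: g(4,-4)=1 g(4,-2)=4 g(4,0)=5
t=5: g(5,-5)=1 g(5,-3)=5 g(5,-1)=9 g(5,1)=5
t=6: g(6,-6)=1 g(6,-4)=6 g(6,-2)=14 g(6,0)=14
t=7: g(7,-7)=1 g(7,-5)=7 g(7,-3)=20 g(7,-1)=28 g(7,1)=14
t=8: g(8,-8)=1 g(8,-6)=8 g(8,-4)=27 g(8,-2)=48 g(8,0)=42
t=9: g(9,-9)=1 g(9,-7)=9 g(9,-5)=35 g(9,-3)=75 g(9,-1)=90 g(9,1)=42
t=10: g(10,-10)=1 g(10,-8)=10 g(10,-6)=44 g(10,-4)=110 g(10,-2)=165 g(10,0)=132
t=11: g(11,-11)=1 g(11,-9)=11 g(11,-7)=54 g(11,-5)=154 g(11,-3)=275 g(11,-1)=297 g(11,1)=132
t=12: g(12,-12)=1 g(12,-10)=12 g(12,-8)=65 g(12,-6)=208 g(12,-4)=429 g(12,-2)=572 g(12,0)=429
t=13: g(13,-13)=1 g(13,-11)=13 g(13,-9)=77 g(13,-7)=273 g(13,-5)=637 g(13,-3)=1001 g(13,-1)=1001 g(13,1)=429
t=14: g(14,-14)=1 g(14,-12)=14 g(14,-10)=90 g(14,-8)=350 g(14,-6)=910 g(14,-4)=1638 g(14,-2)=2002 g(14,0)=1430
t=15: g(15,-15)=1 g(15,-13)=15 g(15,-11)=104 g(15,-9)=440 g(15,-7)=1260 g(15,-5)=2548 g(15,-3)=3640 g(15,-1)=3432 g(15,1)=1430
t=16: g(16,-16)=1 g(16,-14)=16 g(16,-12)=119 g(16,-10)=544 g(16,-8)=1700 g(16,-6)=3808 g(16,-4)=6188 g(16,-2)=7072 g(16,0)=4862
t=17: g(17,-17)=1 g(17,-15)=17 g(17,-13)=135 g(17,-11)=663 g(17,-9)=2244 g(17,-7)=5508 g(17,-5)=9996 g(17,-3)=13260 g(17,-1)=11934 g(17,1)=4862
t=18: g(18,-18)=1 g(18,-16)=18 g(18,-14)=152 g(18,-12)=798 g(18,-10)=2907 g(18,-8)=7752 g(18,-6)=15504 g(18,-4)=23256 g(18,-2)=25194 g(18,0)=16796
t=19: g(19,-19)=1 g(19,-17)=19 g(19,-15)=170 g(19,-13)=950 g(19,-11)=3705 g(19,-9)=10659 g(19,-7)=23256 g(19,-5)=38760 g(19,-3)=48450 g(19,-1)=41990 g(19,1)=16796
t=20: g(20,-20)=1 g(20,-18)=20 g(20,-16)=189 g(20,-14)=1120 g(20,-12)=4655 g(20,-10)=14364 g(20,-8)=33915 g(20,-6)=62016 g(20,-4)=87210 g(20,-2)=90440 g(20,0)=58786
t=21: g(21,-21)=1 g(21,-19)=21 g(21,-17)=209 g(21,-15)=1309 g(21,-13)=5775 g(21,-11)=19019 g(21,-9)=48279 g(21,-7)=95931 g(21,-5)=149226 g(21,-3)=177650 g(21,-1)=149226 g(21,1)=58786
t=22: g(22,-22)=1 g(22,-20)=22 g(22,-18)=230 g(22,-16)=1518 g(22,-14)=7084 g(22,-12)=24794 g(22,-10)=67298 g(22,-8)=144210 g(22,-6)=245157 g(22,-4)=326876 g(22,-2)=326876 g(22,0)=208012
t=23: g(23,-23)=1 g(23,-21)=23 g(23,-19)=252 g(23,-17)=1748 g(23,-15)=8602 g(23,-13)=31878 g(23,-11)=92092 g(23,-9)=211508 g(23,-7)=389367 g(23,-5)=572033 g(23,-3)=653752 g(23,-1)=534888 g(23,1)=208012
t=24: g(24,-24)=1 g(24,-22)=24 g(24,-20)=275 g(24,-18)=2000 g(24,-16)=10350 g(24,-14)=40480 g(24,-12)=123970 g(24,-10)=303600 g(24,-8)=600875 g(24,-6)=961400 g(24,-4)=1225785 g(24,-2)=1188640 g(24,0)=742900
t=25: g(25,-25)=1 g(25,-23)=25 g(25,-21)=299 g(25,-19)=2275 g(25,-17)=12350 g(25,-15)=50830 g(25,-13)=164450 g(25,-11)=427570 g(25,-9)=904475 g(25,-7)=1562275 g(25,-5)=2187185 g(25,-3)=2414425 g(25,-1)=1931540 g(25,1)=742900
t=26: g(26,-26)=1 g(26,-24)=26 g(26,-22)=324 g(26,-20)=2574 g(26,-18)=14625 g(26,-16)=63180 g(26,-14)=215280 g(26,-12)=592020 g(26,-10)=1332045 g(26,-8)=2466750 g(26,-6)=3749460 g(26,-4)=4601610 g(26,-2)=4345965 g(26,0)=2674440
t=27: g(27,-27)=1 g(27,-25)=27 g(27,-23)=350 g(27,-21)=2898 g(27,-19)=17199 g(27,-17)=77805 g(27,-15)=278460 g(27,-13)=807300 g(27,-11)=1924065 g(27,-9)=3798795 g(27,-7)=6216210 g(27,-5)=8351070 g(27,-3)=8947575 g(27,-1)=7020405 g(27,1)=2674440
t=28: g(28,-28)=1 g(28,-26)=28 g(28,-24)=377 g(28,-22)=3248 g(28,-20)=20097 g(28,-18)=95004 g(28,-16)=356265 g(28,-14)=1085760 g(28,-12)=2731365 g(28,-10)=5722860 g(28,-8)=10015005 g(28,-6)=14567280 g(28,-4)=17298645 g(28,-2)=15967980 g(28,0)=9694845
t=29: g(29,-29)=1 g(29,-27)=29 g(29,-25)=405 g(29,-23)=3625 g(29,-21)=23345 g(29,-19)=115101 g(29,-17)=451269 g(29,-15)=1442025 g(29,-13)=3817125 g(29,-11)=8454225 g(29,-9)=15737865 g(29,-7)=24582285 g(29,-5)=31865925 g(29,-3)=33266625 g(29,-1)=25662825 g(29,1)=9694845
t=30: g(30,-30)=1 g(30,-28)=30 g(30,-26)=434 g(30,-24)=4030 g(30,-22)=26970 g(30,-20)=138446 g(30,-18)=566370 g(30,-16)=1893294 g(30,-14)=5259150 g(30,-12)=12271350 g(30,-10)=24192090 g(30,-8)=40320150 g(30,-6)=56448210 g(30,-4)=65132550 g(30,-2)=58929450 g(30,0)=35357670
Paths never hitting 2: Σ_s g(30,s) = 300540195
Paths hitting 2: 2^30 - 300540195 = 773201629
P = 773201629/1073741824 = 773201629/1073741824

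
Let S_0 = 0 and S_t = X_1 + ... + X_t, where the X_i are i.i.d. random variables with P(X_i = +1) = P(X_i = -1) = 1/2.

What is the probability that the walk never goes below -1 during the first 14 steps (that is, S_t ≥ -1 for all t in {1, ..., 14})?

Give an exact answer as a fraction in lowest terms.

Answer: 6435/16384

Derivation:
Let f(t,s) = #length-t paths at position s with S_1..S_t all ≥ -1.
f(t,s) = f(t-1,s-1) + f(t-1,s+1) for s ≥ -1; f(t,s) = 0 for s < -1.
t=0: f(0,0)=1
t=1: f(1,-1)=1 f(1,1)=1
t=2: f(2,0)=2 f(2,2)=1
t=3: f(3,-1)=2 f(3,1)=3 f(3,3)=1
t=4: f(4,0)=5 f(4,2)=4 f(4,4)=1
t=5: f(5,-1)=5 f(5,1)=9 f(5,3)=5 f(5,5)=1
t=6: f(6,0)=14 f(6,2)=14 f(6,4)=6 f(6,6)=1
t=7: f(7,-1)=14 f(7,1)=28 f(7,3)=20 f(7,5)=7 f(7,7)=1
t=8: f(8,0)=42 f(8,2)=48 f(8,4)=27 f(8,6)=8 f(8,8)=1
t=9: f(9,-1)=42 f(9,1)=90 f(9,3)=75 f(9,5)=35 f(9,7)=9 f(9,9)=1
t=10: f(10,0)=132 f(10,2)=165 f(10,4)=110 f(10,6)=44 f(10,8)=10 f(10,10)=1
t=11: f(11,-1)=132 f(11,1)=297 f(11,3)=275 f(11,5)=154 f(11,7)=54 f(11,9)=11 f(11,11)=1
t=12: f(12,0)=429 f(12,2)=572 f(12,4)=429 f(12,6)=208 f(12,8)=65 f(12,10)=12 f(12,12)=1
t=13: f(13,-1)=429 f(13,1)=1001 f(13,3)=1001 f(13,5)=637 f(13,7)=273 f(13,9)=77 f(13,11)=13 f(13,13)=1
t=14: f(14,0)=1430 f(14,2)=2002 f(14,4)=1638 f(14,6)=910 f(14,8)=350 f(14,10)=90 f(14,12)=14 f(14,14)=1
Σ_s f(14,s) = 6435
P = 6435/16384 = 6435/16384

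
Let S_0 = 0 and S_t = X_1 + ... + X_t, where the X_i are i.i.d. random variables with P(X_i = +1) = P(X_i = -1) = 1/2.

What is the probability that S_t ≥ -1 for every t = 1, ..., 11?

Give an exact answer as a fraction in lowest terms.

Answer: 231/512

Derivation:
Let f(t,s) = #length-t paths at position s with S_1..S_t all ≥ -1.
f(t,s) = f(t-1,s-1) + f(t-1,s+1) for s ≥ -1; f(t,s) = 0 for s < -1.
t=0: f(0,0)=1
t=1: f(1,-1)=1 f(1,1)=1
t=2: f(2,0)=2 f(2,2)=1
t=3: f(3,-1)=2 f(3,1)=3 f(3,3)=1
t=4: f(4,0)=5 f(4,2)=4 f(4,4)=1
t=5: f(5,-1)=5 f(5,1)=9 f(5,3)=5 f(5,5)=1
t=6: f(6,0)=14 f(6,2)=14 f(6,4)=6 f(6,6)=1
t=7: f(7,-1)=14 f(7,1)=28 f(7,3)=20 f(7,5)=7 f(7,7)=1
t=8: f(8,0)=42 f(8,2)=48 f(8,4)=27 f(8,6)=8 f(8,8)=1
t=9: f(9,-1)=42 f(9,1)=90 f(9,3)=75 f(9,5)=35 f(9,7)=9 f(9,9)=1
t=10: f(10,0)=132 f(10,2)=165 f(10,4)=110 f(10,6)=44 f(10,8)=10 f(10,10)=1
t=11: f(11,-1)=132 f(11,1)=297 f(11,3)=275 f(11,5)=154 f(11,7)=54 f(11,9)=11 f(11,11)=1
Σ_s f(11,s) = 924
P = 924/2048 = 231/512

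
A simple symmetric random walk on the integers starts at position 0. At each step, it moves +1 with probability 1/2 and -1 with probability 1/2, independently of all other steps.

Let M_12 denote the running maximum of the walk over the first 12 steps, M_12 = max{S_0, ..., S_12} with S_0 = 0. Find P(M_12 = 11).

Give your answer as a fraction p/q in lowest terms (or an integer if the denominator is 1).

Let M_12 = max(S_0,...,S_12). Use the reflection principle: for j ≥ 1, #{paths with M_12 ≥ j} = #{S_12 ≥ j} + #{S_12 ≥ j+1}.
By reflection, #{M_12 ≥ 11} = #{S_12 ≥ 11} + #{S_12 ≥ 12} = 1 + 1 = 2.
#{M_12 ≥ 12} = #{S_12 ≥ 12} + #{S_12 ≥ 13} = 1 + 0 = 1.
#{M_12 = 11} = 2 - 1 = 1.
P(M_12 = 11) = 1/4096 = 1/4096

Answer: 1/4096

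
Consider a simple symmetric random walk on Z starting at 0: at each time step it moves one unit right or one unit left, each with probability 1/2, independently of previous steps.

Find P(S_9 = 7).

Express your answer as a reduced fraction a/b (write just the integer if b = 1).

Answer: 9/512

Derivation:
To reach position 7 after 9 steps: need 8 steps of +1 and 1 of -1.
Favorable paths: C(9,8) = 9
Total paths: 2^9 = 512
P = 9/512 = 9/512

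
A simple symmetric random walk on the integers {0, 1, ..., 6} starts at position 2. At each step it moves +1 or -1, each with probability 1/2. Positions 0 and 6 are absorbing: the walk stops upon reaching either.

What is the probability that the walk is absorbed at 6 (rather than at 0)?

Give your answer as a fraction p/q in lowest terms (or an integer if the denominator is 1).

Symmetric walk (p = 1/2): the harmonic-function argument gives P(hit 6 before 0 | start at 2) = a/N.
P = 2/6 = 1/3

Answer: 1/3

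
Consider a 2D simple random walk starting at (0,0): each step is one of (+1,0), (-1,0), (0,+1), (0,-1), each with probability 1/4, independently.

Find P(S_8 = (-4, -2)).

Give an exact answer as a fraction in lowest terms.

Answer: 7/1024

Derivation:
Let h be the number of horizontal steps (so 8-h are vertical). To end at (-4,-2) need (h-4)/2 right-steps and ((8-h)-2)/2 up-steps.
Sum over h with 4 ≤ h ≤ 6, h ≡ 0 (mod 2), 8-h ≡ 0 (mod 2):
h=4: C(8,4)·C(4,0)·C(4,1) = 70·1·4 = 280
h=6: C(8,6)·C(6,1)·C(2,0) = 28·6·1 = 168
Total favorable: 448
Total paths: 4^8 = 65536
P = 448/65536 = 7/1024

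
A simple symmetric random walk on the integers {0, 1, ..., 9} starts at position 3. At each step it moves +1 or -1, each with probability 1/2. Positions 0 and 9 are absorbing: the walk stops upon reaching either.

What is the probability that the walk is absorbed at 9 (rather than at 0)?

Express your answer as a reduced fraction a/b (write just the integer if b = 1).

Answer: 1/3

Derivation:
Symmetric walk (p = 1/2): the harmonic-function argument gives P(hit 9 before 0 | start at 3) = a/N.
P = 3/9 = 1/3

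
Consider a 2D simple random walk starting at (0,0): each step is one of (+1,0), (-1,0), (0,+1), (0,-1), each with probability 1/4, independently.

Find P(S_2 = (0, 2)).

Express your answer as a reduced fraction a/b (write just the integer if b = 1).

Let h be the number of horizontal steps (so 2-h are vertical). To end at (0,2) need (h+0)/2 right-steps and ((2-h)+2)/2 up-steps.
Sum over h with 0 ≤ h ≤ 0, h ≡ 0 (mod 2), 2-h ≡ 0 (mod 2):
h=0: C(2,0)·C(0,0)·C(2,2) = 1·1·1 = 1
Total favorable: 1
Total paths: 4^2 = 16
P = 1/16 = 1/16

Answer: 1/16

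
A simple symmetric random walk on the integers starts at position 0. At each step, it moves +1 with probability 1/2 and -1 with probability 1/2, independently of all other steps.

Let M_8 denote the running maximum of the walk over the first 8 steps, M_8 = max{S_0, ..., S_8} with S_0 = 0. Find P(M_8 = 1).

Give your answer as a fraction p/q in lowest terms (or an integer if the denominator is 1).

Let M_8 = max(S_0,...,S_8). Use the reflection principle: for j ≥ 1, #{paths with M_8 ≥ j} = #{S_8 ≥ j} + #{S_8 ≥ j+1}.
By reflection, #{M_8 ≥ 1} = #{S_8 ≥ 1} + #{S_8 ≥ 2} = 93 + 93 = 186.
#{M_8 ≥ 2} = #{S_8 ≥ 2} + #{S_8 ≥ 3} = 93 + 37 = 130.
#{M_8 = 1} = 186 - 130 = 56.
P(M_8 = 1) = 56/256 = 7/32

Answer: 7/32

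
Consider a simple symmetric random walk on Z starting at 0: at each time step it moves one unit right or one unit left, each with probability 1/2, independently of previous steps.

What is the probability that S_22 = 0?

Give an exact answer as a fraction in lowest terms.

Answer: 88179/524288

Derivation:
To return to 0 after 22 steps: need exactly 11 steps of +1 and 11 of -1.
Favorable paths: C(22,11) = 705432
Total paths: 2^22 = 4194304
P = 705432/4194304 = 88179/524288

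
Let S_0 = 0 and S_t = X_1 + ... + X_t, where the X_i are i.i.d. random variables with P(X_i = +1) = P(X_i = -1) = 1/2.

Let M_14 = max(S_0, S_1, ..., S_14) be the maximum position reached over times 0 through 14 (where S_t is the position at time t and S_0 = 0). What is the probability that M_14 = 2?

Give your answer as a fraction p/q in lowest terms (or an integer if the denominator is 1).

Answer: 3003/16384

Derivation:
Let M_14 = max(S_0,...,S_14). Use the reflection principle: for j ≥ 1, #{paths with M_14 ≥ j} = #{S_14 ≥ j} + #{S_14 ≥ j+1}.
By reflection, #{M_14 ≥ 2} = #{S_14 ≥ 2} + #{S_14 ≥ 3} = 6476 + 3473 = 9949.
#{M_14 ≥ 3} = #{S_14 ≥ 3} + #{S_14 ≥ 4} = 3473 + 3473 = 6946.
#{M_14 = 2} = 9949 - 6946 = 3003.
P(M_14 = 2) = 3003/16384 = 3003/16384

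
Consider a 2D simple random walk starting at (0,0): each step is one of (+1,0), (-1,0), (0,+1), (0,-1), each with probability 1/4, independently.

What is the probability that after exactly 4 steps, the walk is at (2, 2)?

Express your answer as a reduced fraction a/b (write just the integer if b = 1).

Let h be the number of horizontal steps (so 4-h are vertical). To end at (2,2) need (h+2)/2 right-steps and ((4-h)+2)/2 up-steps.
Sum over h with 2 ≤ h ≤ 2, h ≡ 0 (mod 2), 4-h ≡ 0 (mod 2):
h=2: C(4,2)·C(2,2)·C(2,2) = 6·1·1 = 6
Total favorable: 6
Total paths: 4^4 = 256
P = 6/256 = 3/128

Answer: 3/128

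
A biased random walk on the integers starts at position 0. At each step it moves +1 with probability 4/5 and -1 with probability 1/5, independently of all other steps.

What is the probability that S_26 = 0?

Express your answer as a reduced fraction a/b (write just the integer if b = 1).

Answer: 27918898036736/59604644775390625

Derivation:
To be at 0 after 26 steps: need exactly 13 steps of +1 and 13 of -1.
Number of such sequences: C(26,13) = 10400600
Each has probability (4/5)^13 · (1/5)^13 = 67108864/1490116119384765625
P = 10400600 · 67108864/1490116119384765625 = 27918898036736/59604644775390625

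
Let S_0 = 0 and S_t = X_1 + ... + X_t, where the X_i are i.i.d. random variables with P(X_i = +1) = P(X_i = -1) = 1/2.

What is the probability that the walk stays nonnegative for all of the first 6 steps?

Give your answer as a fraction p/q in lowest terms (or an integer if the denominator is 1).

Answer: 5/16

Derivation:
Let f(t,s) = #length-t paths at position s with S_1..S_t all ≥ 0.
f(t,s) = f(t-1,s-1) + f(t-1,s+1) for s ≥ 0; f(t,s) = 0 for s < 0.
t=0: f(0,0)=1
t=1: f(1,1)=1
t=2: f(2,0)=1 f(2,2)=1
t=3: f(3,1)=2 f(3,3)=1
t=4: f(4,0)=2 f(4,2)=3 f(4,4)=1
t=5: f(5,1)=5 f(5,3)=4 f(5,5)=1
t=6: f(6,0)=5 f(6,2)=9 f(6,4)=5 f(6,6)=1
Σ_s f(6,s) = 20
P = 20/64 = 5/16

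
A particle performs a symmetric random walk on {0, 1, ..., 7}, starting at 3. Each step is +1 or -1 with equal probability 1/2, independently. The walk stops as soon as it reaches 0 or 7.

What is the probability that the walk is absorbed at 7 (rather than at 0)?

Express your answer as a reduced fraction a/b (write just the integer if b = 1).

Answer: 3/7

Derivation:
Symmetric walk (p = 1/2): the harmonic-function argument gives P(hit 7 before 0 | start at 3) = a/N.
P = 3/7 = 3/7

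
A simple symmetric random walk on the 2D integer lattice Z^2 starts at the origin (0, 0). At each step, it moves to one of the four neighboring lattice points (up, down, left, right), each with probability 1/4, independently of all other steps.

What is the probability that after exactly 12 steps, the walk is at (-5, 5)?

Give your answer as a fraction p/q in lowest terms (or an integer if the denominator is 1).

Let h be the number of horizontal steps (so 12-h are vertical). To end at (-5,5) need (h-5)/2 right-steps and ((12-h)+5)/2 up-steps.
Sum over h with 5 ≤ h ≤ 7, h ≡ 1 (mod 2), 12-h ≡ 1 (mod 2):
h=5: C(12,5)·C(5,0)·C(7,6) = 792·1·7 = 5544
h=7: C(12,7)·C(7,1)·C(5,5) = 792·7·1 = 5544
Total favorable: 11088
Total paths: 4^12 = 16777216
P = 11088/16777216 = 693/1048576

Answer: 693/1048576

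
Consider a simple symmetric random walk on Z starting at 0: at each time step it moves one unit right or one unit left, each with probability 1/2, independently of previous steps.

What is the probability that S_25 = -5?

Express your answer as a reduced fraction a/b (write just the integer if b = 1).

To reach position -5 after 25 steps: need 10 steps of +1 and 15 of -1.
Favorable paths: C(25,10) = 3268760
Total paths: 2^25 = 33554432
P = 3268760/33554432 = 408595/4194304

Answer: 408595/4194304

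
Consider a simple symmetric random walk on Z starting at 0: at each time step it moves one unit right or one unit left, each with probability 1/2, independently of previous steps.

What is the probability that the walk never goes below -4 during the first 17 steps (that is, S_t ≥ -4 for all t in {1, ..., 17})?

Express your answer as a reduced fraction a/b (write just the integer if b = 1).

Answer: 24973/32768

Derivation:
Let f(t,s) = #length-t paths at position s with S_1..S_t all ≥ -4.
f(t,s) = f(t-1,s-1) + f(t-1,s+1) for s ≥ -4; f(t,s) = 0 for s < -4.
t=0: f(0,0)=1
t=1: f(1,-1)=1 f(1,1)=1
t=2: f(2,-2)=1 f(2,0)=2 f(2,2)=1
t=3: f(3,-3)=1 f(3,-1)=3 f(3,1)=3 f(3,3)=1
t=4: f(4,-4)=1 f(4,-2)=4 f(4,0)=6 f(4,2)=4 f(4,4)=1
t=5: f(5,-3)=5 f(5,-1)=10 f(5,1)=10 f(5,3)=5 f(5,5)=1
t=6: f(6,-4)=5 f(6,-2)=15 f(6,0)=20 f(6,2)=15 f(6,4)=6 f(6,6)=1
t=7: f(7,-3)=20 f(7,-1)=35 f(7,1)=35 f(7,3)=21 f(7,5)=7 f(7,7)=1
t=8: f(8,-4)=20 f(8,-2)=55 f(8,0)=70 f(8,2)=56 f(8,4)=28 f(8,6)=8 f(8,8)=1
t=9: f(9,-3)=75 f(9,-1)=125 f(9,1)=126 f(9,3)=84 f(9,5)=36 f(9,7)=9 f(9,9)=1
t=10: f(10,-4)=75 f(10,-2)=200 f(10,0)=251 f(10,2)=210 f(10,4)=120 f(10,6)=45 f(10,8)=10 f(10,10)=1
t=11: f(11,-3)=275 f(11,-1)=451 f(11,1)=461 f(11,3)=330 f(11,5)=165 f(11,7)=55 f(11,9)=11 f(11,11)=1
t=12: f(12,-4)=275 f(12,-2)=726 f(12,0)=912 f(12,2)=791 f(12,4)=495 f(12,6)=220 f(12,8)=66 f(12,10)=12 f(12,12)=1
t=13: f(13,-3)=1001 f(13,-1)=1638 f(13,1)=1703 f(13,3)=1286 f(13,5)=715 f(13,7)=286 f(13,9)=78 f(13,11)=13 f(13,13)=1
t=14: f(14,-4)=1001 f(14,-2)=2639 f(14,0)=3341 f(14,2)=2989 f(14,4)=2001 f(14,6)=1001 f(14,8)=364 f(14,10)=91 f(14,12)=14 f(14,14)=1
t=15: f(15,-3)=3640 f(15,-1)=5980 f(15,1)=6330 f(15,3)=4990 f(15,5)=3002 f(15,7)=1365 f(15,9)=455 f(15,11)=105 f(15,13)=15 f(15,15)=1
t=16: f(16,-4)=3640 f(16,-2)=9620 f(16,0)=12310 f(16,2)=11320 f(16,4)=7992 f(16,6)=4367 f(16,8)=1820 f(16,10)=560 f(16,12)=120 f(16,14)=16 f(16,16)=1
t=17: f(17,-3)=13260 f(17,-1)=21930 f(17,1)=23630 f(17,3)=19312 f(17,5)=12359 f(17,7)=6187 f(17,9)=2380 f(17,11)=680 f(17,13)=136 f(17,15)=17 f(17,17)=1
Σ_s f(17,s) = 99892
P = 99892/131072 = 24973/32768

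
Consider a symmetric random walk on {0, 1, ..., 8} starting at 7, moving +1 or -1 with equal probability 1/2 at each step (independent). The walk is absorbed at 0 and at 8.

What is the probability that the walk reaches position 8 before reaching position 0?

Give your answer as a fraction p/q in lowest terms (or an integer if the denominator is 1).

Answer: 7/8

Derivation:
Symmetric walk (p = 1/2): the harmonic-function argument gives P(hit 8 before 0 | start at 7) = a/N.
P = 7/8 = 7/8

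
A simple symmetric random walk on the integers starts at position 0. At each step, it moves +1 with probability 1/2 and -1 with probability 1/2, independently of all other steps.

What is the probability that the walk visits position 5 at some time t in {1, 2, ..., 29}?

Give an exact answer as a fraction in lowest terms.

Count via complement. Let g(t,s) = #length-t paths at position s with S_1..S_t all ≠ 5.
g(t,s) = g(t-1,s-1) + g(t-1,s+1) for s ≠ 5; g(t,5) = 0.
t=0: g(0,0)=1
t=1: g(1,-1)=1 g(1,1)=1
t=2: g(2,-2)=1 g(2,0)=2 g(2,2)=1
t=3: g(3,-3)=1 g(3,-1)=3 g(3,1)=3 g(3,3)=1
t=4: g(4,-4)=1 g(4,-2)=4 g(4,0)=6 g(4,2)=4 g(4,4)=1
t=5: g(5,-5)=1 g(5,-3)=5 g(5,-1)=10 g(5,1)=10 g(5,3)=5
t=6: g(6,-6)=1 g(6,-4)=6 g(6,-2)=15 g(6,0)=20 g(6,2)=15 g(6,4)=5
t=7: g(7,-7)=1 g(7,-5)=7 g(7,-3)=21 g(7,-1)=35 g(7,1)=35 g(7,3)=20
t=8: g(8,-8)=1 g(8,-6)=8 g(8,-4)=28 g(8,-2)=56 g(8,0)=70 g(8,2)=55 g(8,4)=20
t=9: g(9,-9)=1 g(9,-7)=9 g(9,-5)=36 g(9,-3)=84 g(9,-1)=126 g(9,1)=125 g(9,3)=75
t=10: g(10,-10)=1 g(10,-8)=10 g(10,-6)=45 g(10,-4)=120 g(10,-2)=210 g(10,0)=251 g(10,2)=200 g(10,4)=75
t=11: g(11,-11)=1 g(11,-9)=11 g(11,-7)=55 g(11,-5)=165 g(11,-3)=330 g(11,-1)=461 g(11,1)=451 g(11,3)=275
t=12: g(12,-12)=1 g(12,-10)=12 g(12,-8)=66 g(12,-6)=220 g(12,-4)=495 g(12,-2)=791 g(12,0)=912 g(12,2)=726 g(12,4)=275
t=13: g(13,-13)=1 g(13,-11)=13 g(13,-9)=78 g(13,-7)=286 g(13,-5)=715 g(13,-3)=1286 g(13,-1)=1703 g(13,1)=1638 g(13,3)=1001
t=14: g(14,-14)=1 g(14,-12)=14 g(14,-10)=91 g(14,-8)=364 g(14,-6)=1001 g(14,-4)=2001 g(14,-2)=2989 g(14,0)=3341 g(14,2)=2639 g(14,4)=1001
t=15: g(15,-15)=1 g(15,-13)=15 g(15,-11)=105 g(15,-9)=455 g(15,-7)=1365 g(15,-5)=3002 g(15,-3)=4990 g(15,-1)=6330 g(15,1)=5980 g(15,3)=3640
t=16: g(16,-16)=1 g(16,-14)=16 g(16,-12)=120 g(16,-10)=560 g(16,-8)=1820 g(16,-6)=4367 g(16,-4)=7992 g(16,-2)=11320 g(16,0)=12310 g(16,2)=9620 g(16,4)=3640
t=17: g(17,-17)=1 g(17,-15)=17 g(17,-13)=136 g(17,-11)=680 g(17,-9)=2380 g(17,-7)=6187 g(17,-5)=12359 g(17,-3)=19312 g(17,-1)=23630 g(17,1)=21930 g(17,3)=13260
t=18: g(18,-18)=1 g(18,-16)=18 g(18,-14)=153 g(18,-12)=816 g(18,-10)=3060 g(18,-8)=8567 g(18,-6)=18546 g(18,-4)=31671 g(18,-2)=42942 g(18,0)=45560 g(18,2)=35190 g(18,4)=13260
t=19: g(19,-19)=1 g(19,-17)=19 g(19,-15)=171 g(19,-13)=969 g(19,-11)=3876 g(19,-9)=11627 g(19,-7)=27113 g(19,-5)=50217 g(19,-3)=74613 g(19,-1)=88502 g(19,1)=80750 g(19,3)=48450
t=20: g(20,-20)=1 g(20,-18)=20 g(20,-16)=190 g(20,-14)=1140 g(20,-12)=4845 g(20,-10)=15503 g(20,-8)=38740 g(20,-6)=77330 g(20,-4)=124830 g(20,-2)=163115 g(20,0)=169252 g(20,2)=129200 g(20,4)=48450
t=21: g(21,-21)=1 g(21,-19)=21 g(21,-17)=210 g(21,-15)=1330 g(21,-13)=5985 g(21,-11)=20348 g(21,-9)=54243 g(21,-7)=116070 g(21,-5)=202160 g(21,-3)=287945 g(21,-1)=332367 g(21,1)=298452 g(21,3)=177650
t=22: g(22,-22)=1 g(22,-20)=22 g(22,-18)=231 g(22,-16)=1540 g(22,-14)=7315 g(22,-12)=26333 g(22,-10)=74591 g(22,-8)=170313 g(22,-6)=318230 g(22,-4)=490105 g(22,-2)=620312 g(22,0)=630819 g(22,2)=476102 g(22,4)=177650
t=23: g(23,-23)=1 g(23,-21)=23 g(23,-19)=253 g(23,-17)=1771 g(23,-15)=8855 g(23,-13)=33648 g(23,-11)=100924 g(23,-9)=244904 g(23,-7)=488543 g(23,-5)=808335 g(23,-3)=1110417 g(23,-1)=1251131 g(23,1)=1106921 g(23,3)=653752
t=24: g(24,-24)=1 g(24,-22)=24 g(24,-20)=276 g(24,-18)=2024 g(24,-16)=10626 g(24,-14)=42503 g(24,-12)=134572 g(24,-10)=345828 g(24,-8)=733447 g(24,-6)=1296878 g(24,-4)=1918752 g(24,-2)=2361548 g(24,0)=2358052 g(24,2)=1760673 g(24,4)=653752
t=25: g(25,-25)=1 g(25,-23)=25 g(25,-21)=300 g(25,-19)=2300 g(25,-17)=12650 g(25,-15)=53129 g(25,-13)=177075 g(25,-11)=480400 g(25,-9)=1079275 g(25,-7)=2030325 g(25,-5)=3215630 g(25,-3)=4280300 g(25,-1)=4719600 g(25,1)=4118725 g(25,3)=2414425
t=26: g(26,-26)=1 g(26,-24)=26 g(26,-22)=325 g(26,-20)=2600 g(26,-18)=14950 g(26,-16)=65779 g(26,-14)=230204 g(26,-12)=657475 g(26,-10)=1559675 g(26,-8)=3109600 g(26,-6)=5245955 g(26,-4)=7495930 g(26,-2)=8999900 g(26,0)=8838325 g(26,2)=6533150 g(26,4)=2414425
t=27: g(27,-27)=1 g(27,-25)=27 g(27,-23)=351 g(27,-21)=2925 g(27,-19)=17550 g(27,-17)=80729 g(27,-15)=295983 g(27,-13)=887679 g(27,-11)=2217150 g(27,-9)=4669275 g(27,-7)=8355555 g(27,-5)=12741885 g(27,-3)=16495830 g(27,-1)=17838225 g(27,1)=15371475 g(27,3)=8947575
t=28: g(28,-28)=1 g(28,-26)=28 g(28,-24)=378 g(28,-22)=3276 g(28,-20)=20475 g(28,-18)=98279 g(28,-16)=376712 g(28,-14)=1183662 g(28,-12)=3104829 g(28,-10)=6886425 g(28,-8)=13024830 g(28,-6)=21097440 g(28,-4)=29237715 g(28,-2)=34334055 g(28,0)=33209700 g(28,2)=24319050 g(28,4)=8947575
t=29: g(29,-29)=1 g(29,-27)=29 g(29,-25)=406 g(29,-23)=3654 g(29,-21)=23751 g(29,-19)=118754 g(29,-17)=474991 g(29,-15)=1560374 g(29,-13)=4288491 g(29,-11)=9991254 g(29,-9)=19911255 g(29,-7)=34122270 g(29,-5)=50335155 g(29,-3)=63571770 g(29,-1)=67543755 g(29,1)=57528750 g(29,3)=33266625
Paths never hitting 5: Σ_s g(29,s) = 342741285
Paths hitting 5: 2^29 - 342741285 = 194129627
P = 194129627/536870912 = 194129627/536870912

Answer: 194129627/536870912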